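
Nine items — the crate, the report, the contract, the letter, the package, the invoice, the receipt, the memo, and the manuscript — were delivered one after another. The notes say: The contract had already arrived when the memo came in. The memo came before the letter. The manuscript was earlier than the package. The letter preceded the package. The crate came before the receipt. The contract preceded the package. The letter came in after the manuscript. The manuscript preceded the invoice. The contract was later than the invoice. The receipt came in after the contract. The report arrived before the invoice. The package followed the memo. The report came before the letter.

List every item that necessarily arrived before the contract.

the invoice, the manuscript, the report

Directly stated before the contract: the invoice.
The manuscript reaches the contract via the manuscript → the invoice → the contract.
The report reaches the contract via the report → the invoice → the contract.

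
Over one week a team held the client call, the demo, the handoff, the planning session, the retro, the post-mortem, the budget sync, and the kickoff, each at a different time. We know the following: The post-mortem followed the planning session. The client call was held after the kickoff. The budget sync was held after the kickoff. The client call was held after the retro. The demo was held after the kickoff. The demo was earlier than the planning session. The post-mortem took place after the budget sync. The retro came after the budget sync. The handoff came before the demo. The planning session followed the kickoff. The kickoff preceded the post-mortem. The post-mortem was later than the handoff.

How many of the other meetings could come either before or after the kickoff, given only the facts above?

Forced after the kickoff: the budget sync, the client call, the demo, the planning session, the post-mortem, and the retro.
That leaves the handoff with no forced order relative to the kickoff — 1.

1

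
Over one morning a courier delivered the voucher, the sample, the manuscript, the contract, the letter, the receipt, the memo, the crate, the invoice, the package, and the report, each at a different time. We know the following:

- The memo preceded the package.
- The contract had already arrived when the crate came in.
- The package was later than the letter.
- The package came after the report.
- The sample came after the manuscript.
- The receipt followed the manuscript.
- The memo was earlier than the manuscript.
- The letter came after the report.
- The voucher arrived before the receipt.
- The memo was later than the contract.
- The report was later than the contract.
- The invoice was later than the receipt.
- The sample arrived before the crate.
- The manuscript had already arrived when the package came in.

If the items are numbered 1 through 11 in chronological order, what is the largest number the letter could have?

The letter must come before the package — 1 item forced after it.
Everything else can be placed before the letter in some valid order, so the letter can sit as late as position 11 − 1 = 10.

10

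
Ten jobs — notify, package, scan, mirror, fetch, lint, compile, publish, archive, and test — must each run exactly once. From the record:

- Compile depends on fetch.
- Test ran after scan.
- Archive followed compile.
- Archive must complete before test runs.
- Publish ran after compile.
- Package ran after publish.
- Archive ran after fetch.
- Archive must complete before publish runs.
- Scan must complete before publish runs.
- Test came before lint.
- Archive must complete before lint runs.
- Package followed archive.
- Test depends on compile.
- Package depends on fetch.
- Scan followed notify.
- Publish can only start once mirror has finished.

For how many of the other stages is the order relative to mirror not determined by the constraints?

Forced after mirror: package and publish.
That leaves archive, compile, fetch, lint, notify, scan, and test with no forced order relative to mirror — 7.

7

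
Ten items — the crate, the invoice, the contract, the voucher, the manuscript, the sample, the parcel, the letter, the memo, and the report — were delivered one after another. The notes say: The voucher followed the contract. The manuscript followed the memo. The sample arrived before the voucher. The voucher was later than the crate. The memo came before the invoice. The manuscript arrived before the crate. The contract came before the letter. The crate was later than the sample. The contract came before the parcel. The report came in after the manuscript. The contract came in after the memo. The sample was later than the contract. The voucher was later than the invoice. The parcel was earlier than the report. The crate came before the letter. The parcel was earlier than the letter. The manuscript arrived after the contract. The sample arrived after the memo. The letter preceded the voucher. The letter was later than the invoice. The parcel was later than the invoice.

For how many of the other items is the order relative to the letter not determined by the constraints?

1

Forced before the letter: the contract, the crate, the invoice, the manuscript, the memo, the parcel, and the sample; forced after the letter: the voucher.
That leaves the report with no forced order relative to the letter — 1.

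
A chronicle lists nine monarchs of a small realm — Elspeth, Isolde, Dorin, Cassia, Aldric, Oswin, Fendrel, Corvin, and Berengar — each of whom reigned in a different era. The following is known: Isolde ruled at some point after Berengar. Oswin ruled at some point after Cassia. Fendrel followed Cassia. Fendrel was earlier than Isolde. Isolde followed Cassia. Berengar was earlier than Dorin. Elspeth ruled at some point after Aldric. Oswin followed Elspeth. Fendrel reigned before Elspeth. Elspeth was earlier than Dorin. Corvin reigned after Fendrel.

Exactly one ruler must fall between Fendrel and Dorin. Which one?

Elspeth

Tracing the constraints gives Fendrel → Elspeth → Dorin, so Elspeth sits after Fendrel and before Dorin.
No other ruler is forced both after Fendrel and before Dorin.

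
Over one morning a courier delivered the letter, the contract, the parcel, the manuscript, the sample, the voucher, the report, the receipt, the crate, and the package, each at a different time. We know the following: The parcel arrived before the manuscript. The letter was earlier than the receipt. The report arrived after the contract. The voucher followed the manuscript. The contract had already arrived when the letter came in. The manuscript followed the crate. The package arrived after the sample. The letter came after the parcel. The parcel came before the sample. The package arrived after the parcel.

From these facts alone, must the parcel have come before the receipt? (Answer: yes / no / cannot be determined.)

Chain the constraints: the parcel → the letter → the receipt. Each link is directly stated, so the parcel comes before the receipt.

yes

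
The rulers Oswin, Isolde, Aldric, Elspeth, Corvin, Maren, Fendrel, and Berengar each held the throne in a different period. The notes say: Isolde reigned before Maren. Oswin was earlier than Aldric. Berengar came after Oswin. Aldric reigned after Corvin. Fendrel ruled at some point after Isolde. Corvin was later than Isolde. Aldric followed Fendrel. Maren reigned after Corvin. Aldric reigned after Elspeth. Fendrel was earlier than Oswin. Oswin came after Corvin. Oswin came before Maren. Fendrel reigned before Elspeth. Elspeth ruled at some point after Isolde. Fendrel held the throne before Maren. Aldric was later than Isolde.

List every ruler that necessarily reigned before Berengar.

Directly stated before Berengar: Oswin.
Corvin reaches Berengar via Corvin → Oswin → Berengar.
Fendrel reaches Berengar via Fendrel → Oswin → Berengar.
Isolde reaches Berengar via Isolde → Fendrel → Oswin → Berengar.
No chain forces Aldric (or any of the others) ahead of Berengar.

Corvin, Fendrel, Isolde, Oswin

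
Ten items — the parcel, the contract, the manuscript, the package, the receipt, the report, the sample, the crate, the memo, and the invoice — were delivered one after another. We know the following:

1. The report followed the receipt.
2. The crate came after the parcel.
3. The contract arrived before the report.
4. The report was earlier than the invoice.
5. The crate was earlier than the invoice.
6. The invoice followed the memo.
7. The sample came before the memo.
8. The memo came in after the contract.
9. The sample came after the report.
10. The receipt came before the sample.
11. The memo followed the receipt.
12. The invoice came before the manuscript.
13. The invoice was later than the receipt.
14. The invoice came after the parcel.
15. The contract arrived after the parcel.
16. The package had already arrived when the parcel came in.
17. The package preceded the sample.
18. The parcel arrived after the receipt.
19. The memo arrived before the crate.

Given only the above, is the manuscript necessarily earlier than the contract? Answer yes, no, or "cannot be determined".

no

Tracing the constraints gives the contract → the memo → the invoice → the manuscript, so the contract must come before the manuscript.
That means the manuscript cannot be before the contract.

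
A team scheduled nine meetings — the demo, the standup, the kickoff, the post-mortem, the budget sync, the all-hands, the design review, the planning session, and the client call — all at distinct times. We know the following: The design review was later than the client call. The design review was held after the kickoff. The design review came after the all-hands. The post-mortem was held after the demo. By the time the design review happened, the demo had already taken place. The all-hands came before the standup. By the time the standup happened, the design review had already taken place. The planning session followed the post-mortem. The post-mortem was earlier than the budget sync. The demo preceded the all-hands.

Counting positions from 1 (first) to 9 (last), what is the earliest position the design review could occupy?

The all-hands, the client call, the demo, and the kickoff must all come before the design review — 4 forced predecessors.
Nothing else is forced ahead of the design review, so its earliest slot is position 4 + 1 = 5.

5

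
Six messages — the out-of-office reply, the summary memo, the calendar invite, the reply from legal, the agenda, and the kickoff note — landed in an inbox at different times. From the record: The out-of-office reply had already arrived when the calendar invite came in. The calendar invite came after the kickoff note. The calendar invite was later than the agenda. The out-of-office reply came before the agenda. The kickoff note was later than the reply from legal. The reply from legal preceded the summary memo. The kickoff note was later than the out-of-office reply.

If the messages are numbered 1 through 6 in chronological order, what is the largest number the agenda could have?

5

The agenda must come before the calendar invite — 1 message forced after it.
Everything else can be placed before the agenda in some valid order, so the agenda can sit as late as position 6 − 1 = 5.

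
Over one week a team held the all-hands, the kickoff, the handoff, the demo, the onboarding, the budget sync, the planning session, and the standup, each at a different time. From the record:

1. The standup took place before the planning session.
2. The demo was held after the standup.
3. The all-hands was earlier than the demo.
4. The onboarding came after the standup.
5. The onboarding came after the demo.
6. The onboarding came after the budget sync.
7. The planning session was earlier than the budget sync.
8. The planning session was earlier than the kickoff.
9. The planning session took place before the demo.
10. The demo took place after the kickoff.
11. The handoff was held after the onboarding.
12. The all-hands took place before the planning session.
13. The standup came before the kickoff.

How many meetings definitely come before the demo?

4

Directly stated before the demo: the all-hands, the kickoff, the planning session, and the standup.
That's the all-hands, the kickoff, the planning session, and the standup — 4 in all.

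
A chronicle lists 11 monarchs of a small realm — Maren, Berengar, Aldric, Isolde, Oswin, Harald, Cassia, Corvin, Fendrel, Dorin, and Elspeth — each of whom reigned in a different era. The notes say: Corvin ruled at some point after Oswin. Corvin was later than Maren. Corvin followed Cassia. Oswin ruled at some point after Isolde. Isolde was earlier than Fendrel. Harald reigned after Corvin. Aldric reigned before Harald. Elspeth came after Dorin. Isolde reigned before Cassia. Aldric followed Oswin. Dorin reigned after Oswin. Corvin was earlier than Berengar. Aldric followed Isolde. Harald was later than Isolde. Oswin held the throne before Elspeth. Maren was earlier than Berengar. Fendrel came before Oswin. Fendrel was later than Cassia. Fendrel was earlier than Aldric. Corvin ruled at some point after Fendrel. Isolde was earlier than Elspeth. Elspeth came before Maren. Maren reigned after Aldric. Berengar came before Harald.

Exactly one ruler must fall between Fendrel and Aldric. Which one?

Tracing the constraints gives Fendrel → Oswin → Aldric, so Oswin sits after Fendrel and before Aldric.
No other ruler is forced both after Fendrel and before Aldric.

Oswin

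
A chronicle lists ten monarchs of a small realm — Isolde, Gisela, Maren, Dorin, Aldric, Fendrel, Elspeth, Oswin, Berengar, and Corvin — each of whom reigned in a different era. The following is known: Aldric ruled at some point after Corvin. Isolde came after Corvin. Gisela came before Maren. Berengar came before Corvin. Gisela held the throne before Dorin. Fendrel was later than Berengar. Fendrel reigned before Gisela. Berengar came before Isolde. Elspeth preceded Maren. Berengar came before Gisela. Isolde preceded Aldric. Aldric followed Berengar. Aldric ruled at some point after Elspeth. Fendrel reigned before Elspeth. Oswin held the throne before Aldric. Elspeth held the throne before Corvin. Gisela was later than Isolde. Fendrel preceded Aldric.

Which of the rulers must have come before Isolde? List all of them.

Directly stated before Isolde: Berengar and Corvin.
Elspeth reaches Isolde via Elspeth → Corvin → Isolde.
Fendrel reaches Isolde via Fendrel → Elspeth → Corvin → Isolde.
No chain forces Aldric (or any of the others) ahead of Isolde.

Berengar, Corvin, Elspeth, Fendrel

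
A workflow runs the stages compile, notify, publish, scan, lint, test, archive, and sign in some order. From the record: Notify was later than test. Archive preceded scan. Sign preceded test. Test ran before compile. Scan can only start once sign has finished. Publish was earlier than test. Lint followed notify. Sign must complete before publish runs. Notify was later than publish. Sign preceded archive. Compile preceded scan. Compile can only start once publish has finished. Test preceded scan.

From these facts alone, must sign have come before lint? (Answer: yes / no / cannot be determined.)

yes

Chain the constraints: sign → publish → notify → lint. Each link is directly stated, so sign comes before lint.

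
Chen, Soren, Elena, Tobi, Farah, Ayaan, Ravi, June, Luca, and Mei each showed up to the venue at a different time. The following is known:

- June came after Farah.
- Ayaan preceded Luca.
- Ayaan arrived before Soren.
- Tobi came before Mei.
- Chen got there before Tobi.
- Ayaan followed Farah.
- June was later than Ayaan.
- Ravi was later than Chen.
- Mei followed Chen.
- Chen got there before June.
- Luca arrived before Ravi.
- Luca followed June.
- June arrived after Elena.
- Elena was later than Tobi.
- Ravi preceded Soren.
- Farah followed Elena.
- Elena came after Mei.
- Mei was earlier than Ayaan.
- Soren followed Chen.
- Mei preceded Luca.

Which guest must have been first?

Chen

Chen has a chain of constraints placing them before every other guest, so Chen must be first.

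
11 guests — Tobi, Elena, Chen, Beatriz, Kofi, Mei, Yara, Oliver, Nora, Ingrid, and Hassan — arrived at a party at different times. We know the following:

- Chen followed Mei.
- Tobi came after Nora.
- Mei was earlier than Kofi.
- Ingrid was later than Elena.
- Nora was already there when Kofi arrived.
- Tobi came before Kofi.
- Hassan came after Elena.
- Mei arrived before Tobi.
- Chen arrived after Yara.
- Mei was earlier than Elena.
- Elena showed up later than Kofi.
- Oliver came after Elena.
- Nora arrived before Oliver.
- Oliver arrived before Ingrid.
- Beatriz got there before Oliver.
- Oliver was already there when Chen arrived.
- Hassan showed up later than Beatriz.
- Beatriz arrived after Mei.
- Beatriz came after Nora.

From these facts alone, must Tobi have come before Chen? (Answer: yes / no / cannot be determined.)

yes

Chain the constraints: Tobi → Kofi → Elena → Oliver → Chen. Each link is directly stated, so Tobi comes before Chen.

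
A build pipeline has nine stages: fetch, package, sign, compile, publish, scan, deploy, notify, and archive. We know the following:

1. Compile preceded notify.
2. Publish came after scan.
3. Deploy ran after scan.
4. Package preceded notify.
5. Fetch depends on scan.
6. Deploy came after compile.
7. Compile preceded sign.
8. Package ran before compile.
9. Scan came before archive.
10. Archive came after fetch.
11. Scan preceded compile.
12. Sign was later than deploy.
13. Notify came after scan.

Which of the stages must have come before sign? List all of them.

compile, deploy, package, scan

Directly stated before sign: compile and deploy.
Package reaches sign via package → compile → sign.
Scan reaches sign via scan → deploy → sign.
No chain forces archive (or any of the others) ahead of sign.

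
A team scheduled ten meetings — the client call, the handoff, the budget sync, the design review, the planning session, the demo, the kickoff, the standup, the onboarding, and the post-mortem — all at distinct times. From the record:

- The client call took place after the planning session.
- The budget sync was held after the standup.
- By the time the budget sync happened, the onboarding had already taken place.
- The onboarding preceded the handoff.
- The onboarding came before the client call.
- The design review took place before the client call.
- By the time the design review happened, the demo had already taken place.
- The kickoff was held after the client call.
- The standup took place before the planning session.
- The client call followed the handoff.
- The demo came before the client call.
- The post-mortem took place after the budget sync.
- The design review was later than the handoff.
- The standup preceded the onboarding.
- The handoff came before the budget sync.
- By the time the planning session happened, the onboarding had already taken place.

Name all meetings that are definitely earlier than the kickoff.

Directly stated before the kickoff: the client call.
The demo reaches the kickoff via the demo → the client call → the kickoff.
The design review reaches the kickoff via the design review → the client call → the kickoff.
The handoff reaches the kickoff via the handoff → the client call → the kickoff.
Likewise the onboarding, the planning session, and the standup each reach the kickoff by chaining the stated constraints.
No chain forces the post-mortem (or any of the others) ahead of the kickoff.

the client call, the demo, the design review, the handoff, the onboarding, the planning session, the standup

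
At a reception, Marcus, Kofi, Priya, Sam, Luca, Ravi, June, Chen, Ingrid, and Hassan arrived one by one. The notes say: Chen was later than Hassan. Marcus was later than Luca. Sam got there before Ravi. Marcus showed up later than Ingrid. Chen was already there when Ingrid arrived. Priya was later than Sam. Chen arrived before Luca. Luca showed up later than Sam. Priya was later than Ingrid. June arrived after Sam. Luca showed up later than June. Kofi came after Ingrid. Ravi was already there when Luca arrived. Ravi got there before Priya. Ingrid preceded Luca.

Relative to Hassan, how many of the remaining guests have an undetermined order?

3

Forced after Hassan: Chen, Ingrid, Kofi, Luca, Marcus, and Priya.
That leaves June, Ravi, and Sam with no forced order relative to Hassan — 3.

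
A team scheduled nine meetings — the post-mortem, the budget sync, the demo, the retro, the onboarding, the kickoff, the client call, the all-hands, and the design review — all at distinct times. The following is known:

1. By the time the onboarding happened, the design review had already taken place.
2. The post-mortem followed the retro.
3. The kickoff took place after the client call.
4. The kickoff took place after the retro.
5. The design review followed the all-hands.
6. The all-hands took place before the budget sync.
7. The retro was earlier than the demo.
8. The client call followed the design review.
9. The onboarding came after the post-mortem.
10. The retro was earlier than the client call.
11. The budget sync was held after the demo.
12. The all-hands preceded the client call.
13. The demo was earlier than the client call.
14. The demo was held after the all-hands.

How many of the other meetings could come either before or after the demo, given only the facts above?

3

Forced before the demo: the all-hands and the retro; forced after the demo: the budget sync, the client call, and the kickoff.
That leaves the design review, the onboarding, and the post-mortem with no forced order relative to the demo — 3.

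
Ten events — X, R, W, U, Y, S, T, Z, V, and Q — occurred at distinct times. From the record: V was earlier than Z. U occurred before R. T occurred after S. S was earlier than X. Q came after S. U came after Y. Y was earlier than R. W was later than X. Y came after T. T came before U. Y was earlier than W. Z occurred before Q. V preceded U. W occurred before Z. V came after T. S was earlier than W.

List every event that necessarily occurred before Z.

Directly stated before Z: V and W.
S reaches Z via S → W → Z.
T reaches Z via T → V → Z.
X reaches Z via X → W → Z.
Likewise Y reaches Z by chaining the stated constraints.

S, T, V, W, X, Y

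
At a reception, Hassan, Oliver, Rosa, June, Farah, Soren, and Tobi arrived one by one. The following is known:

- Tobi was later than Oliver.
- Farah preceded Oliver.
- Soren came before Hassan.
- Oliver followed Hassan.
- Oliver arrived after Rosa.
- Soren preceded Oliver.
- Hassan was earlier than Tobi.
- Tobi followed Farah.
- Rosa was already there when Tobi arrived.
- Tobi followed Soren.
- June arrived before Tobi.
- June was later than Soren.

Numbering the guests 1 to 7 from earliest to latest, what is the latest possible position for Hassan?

Hassan must come before Oliver and Tobi — 2 guests forced after them.
Everything else can be placed before Hassan in some valid order, so Hassan can sit as late as position 7 − 2 = 5.

5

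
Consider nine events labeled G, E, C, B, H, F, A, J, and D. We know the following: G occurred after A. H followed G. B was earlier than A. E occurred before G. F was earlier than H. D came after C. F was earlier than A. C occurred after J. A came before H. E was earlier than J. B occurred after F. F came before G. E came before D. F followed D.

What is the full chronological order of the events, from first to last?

The constraints fix every adjacent pair, so only one ordering works:
E → J → C → D → F → B → A → G → H.

E, J, C, D, F, B, A, G, H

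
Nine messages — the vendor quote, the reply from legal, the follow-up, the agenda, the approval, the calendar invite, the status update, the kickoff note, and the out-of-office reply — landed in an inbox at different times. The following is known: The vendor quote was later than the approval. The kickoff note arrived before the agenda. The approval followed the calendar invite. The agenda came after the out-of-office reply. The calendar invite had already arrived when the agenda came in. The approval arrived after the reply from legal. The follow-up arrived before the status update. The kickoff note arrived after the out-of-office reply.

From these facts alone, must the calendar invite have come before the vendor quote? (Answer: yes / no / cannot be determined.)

yes

Chain the constraints: the calendar invite → the approval → the vendor quote. Each link is directly stated, so the calendar invite comes before the vendor quote.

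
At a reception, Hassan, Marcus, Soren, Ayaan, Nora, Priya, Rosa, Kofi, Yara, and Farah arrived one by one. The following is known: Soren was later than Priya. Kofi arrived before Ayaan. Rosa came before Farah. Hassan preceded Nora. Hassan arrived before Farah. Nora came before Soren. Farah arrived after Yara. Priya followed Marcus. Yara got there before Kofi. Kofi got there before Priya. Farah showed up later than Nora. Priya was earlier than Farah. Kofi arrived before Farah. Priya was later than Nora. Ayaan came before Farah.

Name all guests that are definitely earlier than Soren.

Hassan, Kofi, Marcus, Nora, Priya, Yara

Directly stated before Soren: Nora and Priya.
Hassan reaches Soren via Hassan → Nora → Soren.
Kofi reaches Soren via Kofi → Priya → Soren.
Marcus reaches Soren via Marcus → Priya → Soren.
Likewise Yara reaches Soren by chaining the stated constraints.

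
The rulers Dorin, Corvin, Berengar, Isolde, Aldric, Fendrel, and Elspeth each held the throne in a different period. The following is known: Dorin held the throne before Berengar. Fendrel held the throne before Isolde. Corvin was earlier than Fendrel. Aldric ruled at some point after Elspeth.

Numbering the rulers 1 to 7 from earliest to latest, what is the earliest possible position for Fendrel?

Corvin must come before Fendrel — 1 forced predecessor.
Nothing else is forced ahead of Fendrel, so their earliest slot is position 1 + 1 = 2.

2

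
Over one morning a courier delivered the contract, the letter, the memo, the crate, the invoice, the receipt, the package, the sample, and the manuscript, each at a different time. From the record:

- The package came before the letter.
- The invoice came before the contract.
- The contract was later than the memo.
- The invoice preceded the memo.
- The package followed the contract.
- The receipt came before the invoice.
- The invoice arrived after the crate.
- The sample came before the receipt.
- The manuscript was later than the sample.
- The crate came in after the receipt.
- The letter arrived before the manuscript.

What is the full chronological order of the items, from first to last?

the sample, the receipt, the crate, the invoice, the memo, the contract, the package, the letter, the manuscript

The constraints fix every adjacent pair, so only one ordering works:
the sample → the receipt → the crate → the invoice → the memo → the contract → the package → the letter → the manuscript.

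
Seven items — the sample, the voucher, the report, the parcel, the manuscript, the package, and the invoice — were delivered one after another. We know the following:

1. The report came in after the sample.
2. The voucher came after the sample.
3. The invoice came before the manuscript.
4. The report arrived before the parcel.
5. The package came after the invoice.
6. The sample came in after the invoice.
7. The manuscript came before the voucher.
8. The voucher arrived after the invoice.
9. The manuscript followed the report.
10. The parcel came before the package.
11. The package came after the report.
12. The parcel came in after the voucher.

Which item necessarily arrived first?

the invoice

The invoice has a chain of constraints placing it before every other item, so the invoice must be first.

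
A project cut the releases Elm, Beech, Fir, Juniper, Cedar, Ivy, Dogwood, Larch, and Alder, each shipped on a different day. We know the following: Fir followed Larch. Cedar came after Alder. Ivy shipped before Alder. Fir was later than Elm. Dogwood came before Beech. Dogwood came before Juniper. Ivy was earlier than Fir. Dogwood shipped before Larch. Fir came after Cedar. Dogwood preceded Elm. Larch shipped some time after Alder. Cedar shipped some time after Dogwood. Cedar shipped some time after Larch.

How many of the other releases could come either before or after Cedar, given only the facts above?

3

Forced before Cedar: Alder, Dogwood, Ivy, and Larch; forced after Cedar: Fir.
That leaves Beech, Elm, and Juniper with no forced order relative to Cedar — 3.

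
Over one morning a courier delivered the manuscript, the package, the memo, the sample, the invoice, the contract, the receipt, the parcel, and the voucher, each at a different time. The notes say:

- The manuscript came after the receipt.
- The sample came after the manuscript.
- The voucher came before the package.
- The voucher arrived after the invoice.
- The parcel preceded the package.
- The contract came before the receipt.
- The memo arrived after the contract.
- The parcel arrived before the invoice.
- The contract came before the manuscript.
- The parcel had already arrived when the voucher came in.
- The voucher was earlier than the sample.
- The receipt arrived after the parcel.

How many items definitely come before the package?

Directly stated before the package: the parcel and the voucher.
The invoice reaches the package via the invoice → the voucher → the package.
No chain forces the contract (or any of the others) ahead of the package.
That's the invoice, the parcel, and the voucher — 3 in all.

3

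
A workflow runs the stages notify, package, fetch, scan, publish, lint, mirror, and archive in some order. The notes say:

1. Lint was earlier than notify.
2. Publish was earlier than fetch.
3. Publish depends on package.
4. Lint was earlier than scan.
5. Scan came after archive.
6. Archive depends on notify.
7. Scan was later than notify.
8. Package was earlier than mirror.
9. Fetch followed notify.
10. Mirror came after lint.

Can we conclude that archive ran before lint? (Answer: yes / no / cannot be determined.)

Tracing the constraints gives lint → notify → archive, so lint must come before archive.
That means archive cannot be before lint.

no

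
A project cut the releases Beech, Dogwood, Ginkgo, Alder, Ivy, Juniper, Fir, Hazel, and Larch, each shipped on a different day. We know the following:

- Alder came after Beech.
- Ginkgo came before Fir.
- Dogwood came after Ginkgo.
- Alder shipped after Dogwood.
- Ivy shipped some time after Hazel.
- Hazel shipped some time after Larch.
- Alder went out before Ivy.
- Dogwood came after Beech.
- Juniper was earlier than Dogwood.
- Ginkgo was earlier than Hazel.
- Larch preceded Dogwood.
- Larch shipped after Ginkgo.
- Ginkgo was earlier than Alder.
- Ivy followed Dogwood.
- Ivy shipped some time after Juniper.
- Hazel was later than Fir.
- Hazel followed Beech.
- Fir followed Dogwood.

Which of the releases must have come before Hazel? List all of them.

Directly stated before Hazel: Beech, Fir, Ginkgo, and Larch.
Dogwood reaches Hazel via Dogwood → Fir → Hazel.
Juniper reaches Hazel via Juniper → Dogwood → Fir → Hazel.
No chain forces Alder (or any of the others) ahead of Hazel.

Beech, Dogwood, Fir, Ginkgo, Juniper, Larch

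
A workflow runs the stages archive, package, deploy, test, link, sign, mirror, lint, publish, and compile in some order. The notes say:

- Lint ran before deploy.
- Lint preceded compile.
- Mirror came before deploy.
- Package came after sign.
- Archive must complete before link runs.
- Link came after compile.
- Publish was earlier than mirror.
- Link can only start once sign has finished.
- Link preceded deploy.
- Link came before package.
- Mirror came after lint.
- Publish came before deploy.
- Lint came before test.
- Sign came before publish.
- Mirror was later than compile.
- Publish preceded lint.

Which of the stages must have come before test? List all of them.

lint, publish, sign

Directly stated before test: lint.
Publish reaches test via publish → lint → test.
Sign reaches test via sign → publish → lint → test.
No chain forces deploy (or any of the others) ahead of test.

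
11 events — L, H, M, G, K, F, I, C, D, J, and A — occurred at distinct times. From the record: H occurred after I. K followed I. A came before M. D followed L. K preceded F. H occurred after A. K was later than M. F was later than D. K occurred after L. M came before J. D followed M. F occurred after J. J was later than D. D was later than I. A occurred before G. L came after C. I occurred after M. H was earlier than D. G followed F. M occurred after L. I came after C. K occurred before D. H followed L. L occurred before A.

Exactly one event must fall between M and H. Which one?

Tracing the constraints gives M → I → H, so I sits after M and before H.
No other event is forced both after M and before H.

I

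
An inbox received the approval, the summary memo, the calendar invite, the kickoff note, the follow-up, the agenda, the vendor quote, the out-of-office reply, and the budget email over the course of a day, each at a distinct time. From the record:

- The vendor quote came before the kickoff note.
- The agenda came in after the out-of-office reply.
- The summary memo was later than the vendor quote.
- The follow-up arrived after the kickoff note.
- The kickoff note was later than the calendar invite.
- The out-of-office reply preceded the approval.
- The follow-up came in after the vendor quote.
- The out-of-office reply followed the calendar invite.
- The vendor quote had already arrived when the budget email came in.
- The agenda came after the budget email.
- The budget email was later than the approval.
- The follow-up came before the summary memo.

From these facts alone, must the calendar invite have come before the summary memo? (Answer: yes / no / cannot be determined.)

Chain the constraints: the calendar invite → the kickoff note → the follow-up → the summary memo. Each link is directly stated, so the calendar invite comes before the summary memo.

yes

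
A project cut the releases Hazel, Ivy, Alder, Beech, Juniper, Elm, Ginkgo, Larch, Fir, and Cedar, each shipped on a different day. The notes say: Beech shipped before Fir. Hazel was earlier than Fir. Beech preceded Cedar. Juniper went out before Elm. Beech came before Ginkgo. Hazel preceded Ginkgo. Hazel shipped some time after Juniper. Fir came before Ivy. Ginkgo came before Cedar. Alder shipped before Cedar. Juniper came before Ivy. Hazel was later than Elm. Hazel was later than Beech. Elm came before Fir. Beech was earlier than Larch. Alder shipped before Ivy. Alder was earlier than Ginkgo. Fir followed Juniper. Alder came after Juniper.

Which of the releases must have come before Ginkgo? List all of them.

Directly stated before Ginkgo: Alder, Beech, and Hazel.
Elm reaches Ginkgo via Elm → Hazel → Ginkgo.
Juniper reaches Ginkgo via Juniper → Alder → Ginkgo.

Alder, Beech, Elm, Hazel, Juniper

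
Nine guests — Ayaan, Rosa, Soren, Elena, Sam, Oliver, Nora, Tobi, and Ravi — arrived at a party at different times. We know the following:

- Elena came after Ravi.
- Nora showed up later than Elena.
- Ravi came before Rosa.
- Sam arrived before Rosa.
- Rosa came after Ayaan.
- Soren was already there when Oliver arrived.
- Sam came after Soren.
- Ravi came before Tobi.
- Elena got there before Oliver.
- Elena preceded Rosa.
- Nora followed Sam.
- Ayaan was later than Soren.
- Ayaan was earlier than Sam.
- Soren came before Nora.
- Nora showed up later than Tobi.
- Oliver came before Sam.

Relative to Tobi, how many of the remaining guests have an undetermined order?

6

Forced before Tobi: Ravi; forced after Tobi: Nora.
That leaves Ayaan, Elena, Oliver, Rosa, Sam, and Soren with no forced order relative to Tobi — 6.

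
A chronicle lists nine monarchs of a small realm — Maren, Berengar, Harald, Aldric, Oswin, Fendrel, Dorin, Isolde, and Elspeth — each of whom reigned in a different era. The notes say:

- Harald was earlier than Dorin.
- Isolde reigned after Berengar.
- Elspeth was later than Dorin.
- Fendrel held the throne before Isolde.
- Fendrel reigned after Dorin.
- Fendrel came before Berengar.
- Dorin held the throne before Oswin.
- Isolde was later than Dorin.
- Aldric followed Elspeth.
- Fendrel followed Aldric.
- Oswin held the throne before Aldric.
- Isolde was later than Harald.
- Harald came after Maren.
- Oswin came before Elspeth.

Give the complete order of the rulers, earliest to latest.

The constraints fix every adjacent pair, so only one ordering works:
Maren → Harald → Dorin → Oswin → Elspeth → Aldric → Fendrel → Berengar → Isolde.

Maren, Harald, Dorin, Oswin, Elspeth, Aldric, Fendrel, Berengar, Isolde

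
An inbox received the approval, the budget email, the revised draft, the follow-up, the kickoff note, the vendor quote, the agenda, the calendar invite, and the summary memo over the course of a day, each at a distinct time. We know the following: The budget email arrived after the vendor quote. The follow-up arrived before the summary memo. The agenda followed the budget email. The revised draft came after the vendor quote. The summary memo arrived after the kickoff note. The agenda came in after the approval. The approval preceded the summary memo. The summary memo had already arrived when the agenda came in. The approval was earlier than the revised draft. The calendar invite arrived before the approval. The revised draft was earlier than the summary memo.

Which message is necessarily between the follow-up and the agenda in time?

Tracing the constraints gives the follow-up → the summary memo → the agenda, so the summary memo sits after the follow-up and before the agenda.
No other message is forced both after the follow-up and before the agenda.

the summary memo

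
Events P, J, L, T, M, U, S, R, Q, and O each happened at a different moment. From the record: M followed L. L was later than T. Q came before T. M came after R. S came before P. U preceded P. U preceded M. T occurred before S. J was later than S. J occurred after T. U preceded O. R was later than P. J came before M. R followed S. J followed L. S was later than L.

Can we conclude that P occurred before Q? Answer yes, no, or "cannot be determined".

Tracing the constraints gives Q → T → S → P, so Q must come before P.
That means P cannot be before Q.

no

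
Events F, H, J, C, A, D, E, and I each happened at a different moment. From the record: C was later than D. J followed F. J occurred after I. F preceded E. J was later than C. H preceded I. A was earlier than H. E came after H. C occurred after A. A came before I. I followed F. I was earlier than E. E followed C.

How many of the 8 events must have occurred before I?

3

Directly stated before I: A, F, and H.
That's A, F, and H — 3 in all.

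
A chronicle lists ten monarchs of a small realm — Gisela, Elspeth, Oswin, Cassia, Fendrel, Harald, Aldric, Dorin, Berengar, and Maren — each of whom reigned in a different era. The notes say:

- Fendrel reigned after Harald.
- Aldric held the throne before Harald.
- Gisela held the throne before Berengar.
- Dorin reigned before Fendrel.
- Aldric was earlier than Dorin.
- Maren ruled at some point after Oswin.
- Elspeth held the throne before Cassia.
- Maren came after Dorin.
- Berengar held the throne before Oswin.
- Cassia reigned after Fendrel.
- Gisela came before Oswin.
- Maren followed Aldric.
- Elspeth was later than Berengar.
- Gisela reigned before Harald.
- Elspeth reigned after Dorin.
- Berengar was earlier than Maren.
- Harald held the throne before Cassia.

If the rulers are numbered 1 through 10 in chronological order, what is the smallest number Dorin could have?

Aldric must come before Dorin — 1 forced predecessor.
Nothing else is forced ahead of Dorin, so their earliest slot is position 1 + 1 = 2.

2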